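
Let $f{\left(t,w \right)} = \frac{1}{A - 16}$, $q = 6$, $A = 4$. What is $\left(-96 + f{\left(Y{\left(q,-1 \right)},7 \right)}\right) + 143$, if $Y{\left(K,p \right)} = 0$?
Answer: $\frac{563}{12} \approx 46.917$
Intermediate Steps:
$f{\left(t,w \right)} = - \frac{1}{12}$ ($f{\left(t,w \right)} = \frac{1}{4 - 16} = \frac{1}{-12} = - \frac{1}{12}$)
$\left(-96 + f{\left(Y{\left(q,-1 \right)},7 \right)}\right) + 143 = \left(-96 - \frac{1}{12}\right) + 143 = - \frac{1153}{12} + 143 = \frac{563}{12}$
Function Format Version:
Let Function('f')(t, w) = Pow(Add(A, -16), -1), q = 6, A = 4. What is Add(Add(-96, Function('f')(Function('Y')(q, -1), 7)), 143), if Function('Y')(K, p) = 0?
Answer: Rational(563, 12) ≈ 46.917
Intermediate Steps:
Function('f')(t, w) = Rational(-1, 12) (Function('f')(t, w) = Pow(Add(4, -16), -1) = Pow(-12, -1) = Rational(-1, 12))
Add(Add(-96, Function('f')(Function('Y')(q, -1), 7)), 143) = Add(Add(-96, Rational(-1, 12)), 143) = Add(Rational(-1153, 12), 143) = Rational(563, 12)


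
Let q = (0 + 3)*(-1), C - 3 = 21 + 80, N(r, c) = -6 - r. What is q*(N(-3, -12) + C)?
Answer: -303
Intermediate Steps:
C = 104 (C = 3 + (21 + 80) = 3 + 101 = 104)
q = -3 (q = 3*(-1) = -3)
q*(N(-3, -12) + C) = -3*((-6 - 1*(-3)) + 104) = -3*((-6 + 3) + 104) = -3*(-3 + 104) = -3*101 = -303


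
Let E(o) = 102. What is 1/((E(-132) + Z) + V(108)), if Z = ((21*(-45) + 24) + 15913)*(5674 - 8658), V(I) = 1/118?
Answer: -118/5278851067 ≈ -2.2353e-8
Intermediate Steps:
V(I) = 1/118
Z = -44736128 (Z = ((-945 + 24) + 15913)*(-2984) = (-921 + 15913)*(-2984) = 14992*(-2984) = -44736128)
1/((E(-132) + Z) + V(108)) = 1/((102 - 44736128) + 1/118) = 1/(-44736026 + 1/118) = 1/(-5278851067/118) = -118/5278851067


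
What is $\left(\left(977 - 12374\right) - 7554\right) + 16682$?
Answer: $-2269$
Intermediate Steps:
$\left(\left(977 - 12374\right) - 7554\right) + 16682 = \left(-11397 - 7554\right) + 16682 = -18951 + 16682 = -2269$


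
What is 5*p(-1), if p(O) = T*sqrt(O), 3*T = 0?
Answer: 0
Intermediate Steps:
T = 0 (T = (1/3)*0 = 0)
p(O) = 0 (p(O) = 0*sqrt(O) = 0)
5*p(-1) = 5*0 = 0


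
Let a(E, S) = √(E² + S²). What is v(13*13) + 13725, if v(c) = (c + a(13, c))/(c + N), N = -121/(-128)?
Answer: 298581557/21753 + 1664*√170/21753 ≈ 13727.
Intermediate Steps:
N = 121/128 (N = -121*(-1/128) = 121/128 ≈ 0.94531)
v(c) = (c + √(169 + c²))/(121/128 + c) (v(c) = (c + √(13² + c²))/(c + 121/128) = (c + √(169 + c²))/(121/128 + c))
v(13*13) + 13725 = 128*(13*13 + √(169 + (13*13)²))/(121 + 128*(13*13)) + 13725 = 128*(169 + √(169 + 169²))/(121 + 128*169) + 13725 = 128*(169 + √(169 + 28561))/(121 + 21632) + 13725 = 128*(169 + √28730)/21753 + 13725 = 128*(1/21753)*(169 + 13*√170) + 13725 = (21632/21753 + 1664*√170/21753) + 13725 = 298581557/21753 + 1664*√170/21753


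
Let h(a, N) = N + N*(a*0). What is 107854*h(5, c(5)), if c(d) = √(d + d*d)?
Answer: 107854*√30 ≈ 5.9074e+5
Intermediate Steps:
c(d) = √(d + d²)
h(a, N) = N (h(a, N) = N + N*0 = N + 0 = N)
107854*h(5, c(5)) = 107854*√(5*(1 + 5)) = 107854*√(5*6) = 107854*√30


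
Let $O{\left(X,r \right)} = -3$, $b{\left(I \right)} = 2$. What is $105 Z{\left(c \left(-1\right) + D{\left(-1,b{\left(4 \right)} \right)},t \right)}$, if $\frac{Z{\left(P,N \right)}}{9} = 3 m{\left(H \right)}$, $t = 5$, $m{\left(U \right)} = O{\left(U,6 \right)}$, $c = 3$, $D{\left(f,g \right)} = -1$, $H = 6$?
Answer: $-8505$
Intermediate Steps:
$m{\left(U \right)} = -3$
$Z{\left(P,N \right)} = -81$ ($Z{\left(P,N \right)} = 9 \cdot 3 \left(-3\right) = 9 \left(-9\right) = -81$)
$105 Z{\left(c \left(-1\right) + D{\left(-1,b{\left(4 \right)} \right)},t \right)} = 105 \left(-81\right) = -8505$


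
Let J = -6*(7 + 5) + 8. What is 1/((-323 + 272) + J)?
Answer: -1/115 ≈ -0.0086956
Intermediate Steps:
J = -64 (J = -6*12 + 8 = -72 + 8 = -64)
1/((-323 + 272) + J) = 1/((-323 + 272) - 64) = 1/(-51 - 64) = 1/(-115) = -1/115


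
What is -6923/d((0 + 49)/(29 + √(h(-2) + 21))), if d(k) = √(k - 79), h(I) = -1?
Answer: 6923*√(-58 - 4*√5)/(2*√(1121 + 79*√5)) ≈ 786.22*I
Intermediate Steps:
d(k) = √(-79 + k)
-6923/d((0 + 49)/(29 + √(h(-2) + 21))) = -6923/√(-79 + (0 + 49)/(29 + √(-1 + 21))) = -6923/√(-79 + 49/(29 + √20)) = -6923/√(-79 + 49/(29 + 2*√5))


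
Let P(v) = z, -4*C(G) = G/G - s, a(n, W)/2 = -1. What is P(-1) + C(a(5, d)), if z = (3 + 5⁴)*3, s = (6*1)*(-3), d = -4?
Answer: 7517/4 ≈ 1879.3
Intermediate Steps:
s = -18 (s = 6*(-3) = -18)
a(n, W) = -2 (a(n, W) = 2*(-1) = -2)
C(G) = -19/4 (C(G) = -(G/G - 1*(-18))/4 = -(1 + 18)/4 = -¼*19 = -19/4)
z = 1884 (z = (3 + 625)*3 = 628*3 = 1884)
P(v) = 1884
P(-1) + C(a(5, d)) = 1884 - 19/4 = 7517/4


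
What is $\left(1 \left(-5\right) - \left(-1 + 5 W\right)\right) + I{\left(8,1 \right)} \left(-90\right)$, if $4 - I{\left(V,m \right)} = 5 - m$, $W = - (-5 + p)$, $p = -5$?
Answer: $-54$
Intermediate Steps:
$W = 10$ ($W = - (-5 - 5) = \left(-1\right) \left(-10\right) = 10$)
$I{\left(V,m \right)} = -1 + m$ ($I{\left(V,m \right)} = 4 - \left(5 - m\right) = 4 + \left(-5 + m\right) = -1 + m$)
$\left(1 \left(-5\right) - \left(-1 + 5 W\right)\right) + I{\left(8,1 \right)} \left(-90\right) = \left(1 \left(-5\right) + \left(\left(-5\right) 10 + 1\right)\right) + \left(-1 + 1\right) \left(-90\right) = \left(-5 + \left(-50 + 1\right)\right) + 0 \left(-90\right) = \left(-5 - 49\right) + 0 = -54 + 0 = -54$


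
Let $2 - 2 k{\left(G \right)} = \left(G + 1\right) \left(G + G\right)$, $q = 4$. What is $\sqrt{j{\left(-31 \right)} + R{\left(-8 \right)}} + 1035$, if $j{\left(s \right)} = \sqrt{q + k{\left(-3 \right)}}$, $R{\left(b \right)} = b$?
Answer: $1035 + \sqrt{-8 + i} \approx 1035.2 + 2.8339 i$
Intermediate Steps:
$k{\left(G \right)} = 1 - G \left(1 + G\right)$ ($k{\left(G \right)} = 1 - \frac{\left(G + 1\right) \left(G + G\right)}{2} = 1 - \frac{\left(1 + G\right) 2 G}{2} = 1 - \frac{2 G \left(1 + G\right)}{2} = 1 - G \left(1 + G\right)$)
$j{\left(s \right)} = i$ ($j{\left(s \right)} = \sqrt{4 - 5} = \sqrt{-1} = i$)
$\sqrt{j{\left(-31 \right)} + R{\left(-8 \right)}} + 1035 = \sqrt{i - 8} + 1035 = \sqrt{-8 + i} + 1035 = 1035 + \sqrt{-8 + i}$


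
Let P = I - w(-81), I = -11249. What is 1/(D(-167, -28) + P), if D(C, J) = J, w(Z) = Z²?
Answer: -1/17838 ≈ -5.6060e-5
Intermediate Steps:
P = -17810 (P = -11249 - 1*(-81)² = -11249 - 1*6561 = -11249 - 6561 = -17810)
1/(D(-167, -28) + P) = 1/(-28 - 17810) = 1/(-17838) = -1/17838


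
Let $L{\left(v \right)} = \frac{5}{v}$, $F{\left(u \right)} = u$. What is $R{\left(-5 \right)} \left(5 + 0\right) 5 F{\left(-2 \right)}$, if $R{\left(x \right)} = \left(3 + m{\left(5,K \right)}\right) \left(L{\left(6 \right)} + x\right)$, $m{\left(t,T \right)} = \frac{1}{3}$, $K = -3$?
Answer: $\frac{6250}{9} \approx 694.44$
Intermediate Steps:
$m{\left(t,T \right)} = \frac{1}{3}$
$R{\left(x \right)} = \frac{25}{9} + \frac{10 x}{3}$ ($R{\left(x \right)} = \left(3 + \frac{1}{3}\right) \left(\frac{5}{6} + x\right) = \frac{10 \left(5 \cdot \frac{1}{6} + x\right)}{3} = \frac{10 \left(\frac{5}{6} + x\right)}{3} = \frac{25}{9} + \frac{10 x}{3}$)
$R{\left(-5 \right)} \left(5 + 0\right) 5 F{\left(-2 \right)} = \left(\frac{25}{9} + \frac{10}{3} \left(-5\right)\right) \left(5 + 0\right) 5 \left(-2\right) = \left(\frac{25}{9} - \frac{50}{3}\right) 5 \cdot 5 \left(-2\right) = \left(- \frac{125}{9}\right) 25 \left(-2\right) = \left(- \frac{3125}{9}\right) \left(-2\right) = \frac{6250}{9}$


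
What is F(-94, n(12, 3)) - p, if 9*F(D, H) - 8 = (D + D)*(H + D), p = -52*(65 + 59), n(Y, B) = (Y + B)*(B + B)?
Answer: 58792/9 ≈ 6532.4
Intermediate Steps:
n(Y, B) = 2*B*(B + Y) (n(Y, B) = (B + Y)*(2*B) = 2*B*(B + Y))
p = -6448 (p = -52*124 = -6448)
F(D, H) = 8/9 + 2*D*(D + H)/9 (F(D, H) = 8/9 + ((D + D)*(H + D))/9 = 8/9 + ((2*D)*(D + H))/9 = 8/9 + (2*D*(D + H))/9 = 8/9 + 2*D*(D + H)/9)
F(-94, n(12, 3)) - p = (8/9 + (2/9)*(-94)**2 + (2/9)*(-94)*(2*3*(3 + 12))) - 1*(-6448) = (8/9 + (2/9)*8836 + (2/9)*(-94)*(2*3*15)) + 6448 = (8/9 + 17672/9 + (2/9)*(-94)*90) + 6448 = (8/9 + 17672/9 - 1880) + 6448 = 760/9 + 6448 = 58792/9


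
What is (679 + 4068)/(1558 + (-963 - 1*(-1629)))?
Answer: 4747/2224 ≈ 2.1344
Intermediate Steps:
(679 + 4068)/(1558 + (-963 - 1*(-1629))) = 4747/(1558 + (-963 + 1629)) = 4747/(1558 + 666) = 4747/2224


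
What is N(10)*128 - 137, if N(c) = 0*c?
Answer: -137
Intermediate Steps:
N(c) = 0
N(10)*128 - 137 = 0*128 - 137 = 0 - 137 = -137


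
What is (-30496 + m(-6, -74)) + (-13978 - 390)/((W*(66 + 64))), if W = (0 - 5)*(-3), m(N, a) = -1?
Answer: -29741759/975 ≈ -30504.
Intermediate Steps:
W = 15 (W = -5*(-3) = 15)
(-30496 + m(-6, -74)) + (-13978 - 390)/((W*(66 + 64))) = (-30496 - 1) + (-13978 - 390)/((15*(66 + 64))) = -30497 - 14368/(15*130) = -30497 - 14368/1950 = -30497 - 14368*1/1950 = -30497 - 7184/975 = -29741759/975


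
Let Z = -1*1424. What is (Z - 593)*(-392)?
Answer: 790664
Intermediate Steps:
Z = -1424
(Z - 593)*(-392) = (-1424 - 593)*(-392) = -2017*(-392) = 790664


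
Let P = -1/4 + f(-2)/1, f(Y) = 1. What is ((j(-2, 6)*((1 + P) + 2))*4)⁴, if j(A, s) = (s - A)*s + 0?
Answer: 268738560000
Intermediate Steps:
P = ¾ (P = -1/4 + 1/1 = -1*¼ + 1*1 = -¼ + 1 = ¾ ≈ 0.75000)
j(A, s) = s*(s - A) (j(A, s) = s*(s - A) + 0 = s*(s - A))
((j(-2, 6)*((1 + P) + 2))*4)⁴ = (((6*(6 - 1*(-2)))*((1 + ¾) + 2))*4)⁴ = (((6*(6 + 2))*(7/4 + 2))*4)⁴ = (((6*8)*(15/4))*4)⁴ = ((48*(15/4))*4)⁴ = (180*4)⁴ = 720⁴ = 268738560000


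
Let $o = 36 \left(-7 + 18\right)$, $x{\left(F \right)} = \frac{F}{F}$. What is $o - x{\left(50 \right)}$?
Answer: $395$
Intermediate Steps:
$x{\left(F \right)} = 1$
$o = 396$ ($o = 36 \cdot 11 = 396$)
$o - x{\left(50 \right)} = 396 - 1 = 395$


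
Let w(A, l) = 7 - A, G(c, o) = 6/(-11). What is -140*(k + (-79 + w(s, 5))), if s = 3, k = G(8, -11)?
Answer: 116340/11 ≈ 10576.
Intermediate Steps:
G(c, o) = -6/11 (G(c, o) = 6*(-1/11) = -6/11)
k = -6/11 ≈ -0.54545
-140*(k + (-79 + w(s, 5))) = -140*(-6/11 + (-79 + (7 - 1*3))) = -140*(-6/11 + (-79 + (7 - 3))) = -140*(-6/11 + (-79 + 4)) = -140*(-6/11 - 75) = -140*(-831/11) = 116340/11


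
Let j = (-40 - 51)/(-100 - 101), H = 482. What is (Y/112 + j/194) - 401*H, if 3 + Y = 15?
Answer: -105515676547/545916 ≈ -1.9328e+5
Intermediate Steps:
Y = 12 (Y = -3 + 15 = 12)
j = 91/201 (j = -91/(-201) = -91*(-1/201) = 91/201 ≈ 0.45274)
(Y/112 + j/194) - 401*H = (12/112 + (91/201)/194) - 401*482 = (12*(1/112) + (91/201)*(1/194)) - 193282 = (3/28 + 91/38994) - 193282 = 59765/545916 - 193282 = -105515676547/545916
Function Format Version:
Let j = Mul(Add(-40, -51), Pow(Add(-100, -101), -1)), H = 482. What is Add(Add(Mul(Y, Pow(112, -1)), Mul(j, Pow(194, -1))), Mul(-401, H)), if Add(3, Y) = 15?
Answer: Rational(-105515676547, 545916) ≈ -1.9328e+5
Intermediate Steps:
Y = 12 (Y = Add(-3, 15) = 12)
j = Rational(91, 201) (j = Mul(-91, Pow(-201, -1)) = Mul(-91, Rational(-1, 201)) = Rational(91, 201) ≈ 0.45274)
Add(Add(Mul(Y, Pow(112, -1)), Mul(j, Pow(194, -1))), Mul(-401, H)) = Add(Add(Mul(12, Pow(112, -1)), Mul(Rational(91, 201), Pow(194, -1))), Mul(-401, 482)) = Add(Add(Mul(12, Rational(1, 112)), Mul(Rational(91, 201), Rational(1, 194))), -193282) = Add(Add(Rational(3, 28), Rational(91, 38994)), -193282) = Add(Rational(59765, 545916), -193282) = Rational(-105515676547, 545916)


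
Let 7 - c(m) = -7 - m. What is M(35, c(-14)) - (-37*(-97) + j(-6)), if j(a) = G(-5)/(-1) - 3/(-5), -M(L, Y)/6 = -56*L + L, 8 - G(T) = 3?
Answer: 39827/5 ≈ 7965.4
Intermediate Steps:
G(T) = 5 (G(T) = 8 - 1*3 = 8 - 3 = 5)
c(m) = 14 + m (c(m) = 7 - (-7 - m) = 7 + (7 + m) = 14 + m)
M(L, Y) = 330*L (M(L, Y) = -6*(-56*L + L) = -(-330)*L = 330*L)
j(a) = -22/5 (j(a) = 5/(-1) - 3/(-5) = 5*(-1) - 3*(-⅕) = -5 + ⅗ = -22/5)
M(35, c(-14)) - (-37*(-97) + j(-6)) = 330*35 - (-37*(-97) - 22/5) = 11550 - (3589 - 22/5) = 11550 - 1*17923/5 = 11550 - 17923/5 = 39827/5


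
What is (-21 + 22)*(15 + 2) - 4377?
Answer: -4360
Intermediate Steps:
(-21 + 22)*(15 + 2) - 4377 = 1*17 - 4377 = 17 - 4377 = -4360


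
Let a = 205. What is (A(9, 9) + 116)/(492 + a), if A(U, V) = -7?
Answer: 109/697 ≈ 0.15638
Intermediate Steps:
(A(9, 9) + 116)/(492 + a) = (-7 + 116)/(492 + 205) = 109/697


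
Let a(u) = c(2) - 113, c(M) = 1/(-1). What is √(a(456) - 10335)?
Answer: 9*I*√129 ≈ 102.22*I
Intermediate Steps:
c(M) = -1
a(u) = -114 (a(u) = -1 - 113 = -114)
√(a(456) - 10335) = √(-114 - 10335) = √(-10449) = 9*I*√129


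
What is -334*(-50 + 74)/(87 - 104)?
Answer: 8016/17 ≈ 471.53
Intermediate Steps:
-334*(-50 + 74)/(87 - 104) = -8016/(-17) = -8016*(-1)/17 = -334*(-24/17) = 8016/17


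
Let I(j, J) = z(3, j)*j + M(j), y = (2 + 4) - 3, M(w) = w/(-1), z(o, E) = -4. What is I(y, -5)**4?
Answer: 50625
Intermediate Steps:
M(w) = -w (M(w) = w*(-1) = -w)
y = 3 (y = 6 - 3 = 3)
I(j, J) = -5*j (I(j, J) = -4*j - j = -5*j)
I(y, -5)**4 = (-5*3)**4 = (-15)**4 = 50625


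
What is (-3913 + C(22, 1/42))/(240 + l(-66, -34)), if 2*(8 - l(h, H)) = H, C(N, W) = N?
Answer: -3891/265 ≈ -14.683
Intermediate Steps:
l(h, H) = 8 - H/2
(-3913 + C(22, 1/42))/(240 + l(-66, -34)) = (-3913 + 22)/(240 + (8 - ½*(-34))) = -3891/(240 + (8 + 17)) = -3891/(240 + 25) = -3891/265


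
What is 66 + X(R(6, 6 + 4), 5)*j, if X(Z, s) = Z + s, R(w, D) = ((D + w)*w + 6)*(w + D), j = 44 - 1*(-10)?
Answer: 88464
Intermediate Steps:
j = 54 (j = 44 + 10 = 54)
R(w, D) = (6 + w*(D + w))*(D + w) (R(w, D) = (w*(D + w) + 6)*(D + w) = (6 + w*(D + w))*(D + w))
66 + X(R(6, 6 + 4), 5)*j = 66 + ((6**3 + 6*(6 + 4) + 6*6 + 6*(6 + 4)**2 + 2*(6 + 4)*6**2) + 5)*54 = 66 + ((216 + 6*10 + 36 + 6*10**2 + 2*10*36) + 5)*54 = 66 + ((216 + 60 + 36 + 6*100 + 720) + 5)*54 = 66 + ((216 + 60 + 36 + 600 + 720) + 5)*54 = 66 + (1632 + 5)*54 = 66 + 1637*54 = 66 + 88398 = 88464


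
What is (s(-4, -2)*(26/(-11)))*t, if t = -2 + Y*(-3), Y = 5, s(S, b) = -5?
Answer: -2210/11 ≈ -200.91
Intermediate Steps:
t = -17 (t = -2 + 5*(-3) = -2 - 15 = -17)
(s(-4, -2)*(26/(-11)))*t = -130/(-11)*(-17) = -130*(-1)/11*(-17) = -5*(-26/11)*(-17) = (130/11)*(-17) = -2210/11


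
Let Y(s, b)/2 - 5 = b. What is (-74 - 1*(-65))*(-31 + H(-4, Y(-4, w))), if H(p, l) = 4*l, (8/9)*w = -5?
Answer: 324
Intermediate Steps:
w = -45/8 (w = (9/8)*(-5) = -45/8 ≈ -5.6250)
Y(s, b) = 10 + 2*b
(-74 - 1*(-65))*(-31 + H(-4, Y(-4, w))) = (-74 - 1*(-65))*(-31 + 4*(10 + 2*(-45/8))) = (-74 + 65)*(-31 + 4*(10 - 45/4)) = -9*(-31 + 4*(-5/4)) = -9*(-31 - 5) = -9*(-36) = 324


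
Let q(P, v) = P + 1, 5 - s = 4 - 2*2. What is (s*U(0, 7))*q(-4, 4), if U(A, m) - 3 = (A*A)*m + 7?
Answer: -150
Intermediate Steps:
s = 5 (s = 5 - (4 - 2*2) = 5 - (4 - 4) = 5 - 1*0 = 5 + 0 = 5)
q(P, v) = 1 + P
U(A, m) = 10 + m*A**2 (U(A, m) = 3 + ((A*A)*m + 7) = 3 + (A**2*m + 7) = 3 + (m*A**2 + 7) = 3 + (7 + m*A**2) = 10 + m*A**2)
(s*U(0, 7))*q(-4, 4) = (5*(10 + 7*0**2))*(1 - 4) = (5*(10 + 7*0))*(-3) = (5*(10 + 0))*(-3) = (5*10)*(-3) = 50*(-3) = -150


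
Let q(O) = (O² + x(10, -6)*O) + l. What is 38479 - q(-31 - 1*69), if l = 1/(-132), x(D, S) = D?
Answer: 3891229/132 ≈ 29479.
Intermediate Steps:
l = -1/132 ≈ -0.0075758
q(O) = -1/132 + O² + 10*O (q(O) = (O² + 10*O) - 1/132 = -1/132 + O² + 10*O)
38479 - q(-31 - 1*69) = 38479 - (-1/132 + (-31 - 1*69)² + 10*(-31 - 1*69)) = 38479 - (-1/132 + (-31 - 69)² + 10*(-31 - 69)) = 38479 - (-1/132 + (-100)² + 10*(-100)) = 38479 - (-1/132 + 10000 - 1000) = 38479 - 1*1187999/132 = 38479 - 1187999/132 = 3891229/132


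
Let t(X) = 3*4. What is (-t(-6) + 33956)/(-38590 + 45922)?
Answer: 8486/1833 ≈ 4.6296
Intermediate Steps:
t(X) = 12
(-t(-6) + 33956)/(-38590 + 45922) = (-1*12 + 33956)/(-38590 + 45922) = (-12 + 33956)/7332 = 33944*(1/7332) = 8486/1833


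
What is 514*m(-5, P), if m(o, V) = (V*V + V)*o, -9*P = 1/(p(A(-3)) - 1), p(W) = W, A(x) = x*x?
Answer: 91235/2592 ≈ 35.199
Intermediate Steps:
A(x) = x²
P = -1/72 (P = -1/(9*((-3)² - 1)) = -1/(9*(9 - 1)) = -⅑/8 = -⅑*⅛ = -1/72 ≈ -0.013889)
m(o, V) = o*(V + V²) (m(o, V) = (V² + V)*o = (V + V²)*o = o*(V + V²))
514*m(-5, P) = 514*(-1/72*(-5)*(1 - 1/72)) = 514*(-1/72*(-5)*71/72) = 514*(355/5184) = 91235/2592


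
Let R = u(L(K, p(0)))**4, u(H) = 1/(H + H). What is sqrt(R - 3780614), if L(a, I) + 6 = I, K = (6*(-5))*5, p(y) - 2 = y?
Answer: I*sqrt(15485394943)/64 ≈ 1944.4*I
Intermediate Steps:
p(y) = 2 + y
K = -150 (K = -30*5 = -150)
L(a, I) = -6 + I
u(H) = 1/(2*H)
R = 1/4096 (R = (1/(2*(-6 + (2 + 0))))**4 = (1/(2*(-6 + 2)))**4 = ((1/2)/(-4))**4 = ((1/2)*(-1/4))**4 = (-1/8)**4 = 1/4096 ≈ 0.00024414)
sqrt(R - 3780614) = sqrt(1/4096 - 3780614) = sqrt(-15485394943/4096) = I*sqrt(15485394943)/64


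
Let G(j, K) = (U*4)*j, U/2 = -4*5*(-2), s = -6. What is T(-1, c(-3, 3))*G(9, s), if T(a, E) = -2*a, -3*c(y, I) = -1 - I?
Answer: 5760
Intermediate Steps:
U = 80 (U = 2*(-4*5*(-2)) = 2*(-20*(-2)) = 2*40 = 80)
G(j, K) = 320*j (G(j, K) = (80*4)*j = 320*j)
c(y, I) = 1/3 + I/3 (c(y, I) = -(-1 - I)/3 = 1/3 + I/3)
T(-1, c(-3, 3))*G(9, s) = (-2*(-1))*(320*9) = 2*2880 = 5760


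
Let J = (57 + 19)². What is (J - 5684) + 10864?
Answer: 10956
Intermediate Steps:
J = 5776 (J = 76² = 5776)
(J - 5684) + 10864 = (5776 - 5684) + 10864 = 92 + 10864 = 10956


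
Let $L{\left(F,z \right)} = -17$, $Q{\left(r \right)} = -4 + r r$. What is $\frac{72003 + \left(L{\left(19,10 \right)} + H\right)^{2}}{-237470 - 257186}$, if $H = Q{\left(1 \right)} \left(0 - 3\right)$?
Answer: $- \frac{72067}{494656} \approx -0.14569$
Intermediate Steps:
$Q{\left(r \right)} = -4 + r^{2}$
$H = 9$ ($H = \left(-4 + 1^{2}\right) \left(0 - 3\right) = \left(-4 + 1\right) \left(-3\right) = \left(-3\right) \left(-3\right) = 9$)
$\frac{72003 + \left(L{\left(19,10 \right)} + H\right)^{2}}{-237470 - 257186} = \frac{72003 + \left(-17 + 9\right)^{2}}{-237470 - 257186} = \frac{72003 + \left(-8\right)^{2}}{-494656} = \left(72003 + 64\right) \left(- \frac{1}{494656}\right) = 72067 \left(- \frac{1}{494656}\right) = - \frac{72067}{494656}$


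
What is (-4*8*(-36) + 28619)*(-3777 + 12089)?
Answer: 247456552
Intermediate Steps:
(-4*8*(-36) + 28619)*(-3777 + 12089) = (-32*(-36) + 28619)*8312 = (1152 + 28619)*8312 = 29771*8312 = 247456552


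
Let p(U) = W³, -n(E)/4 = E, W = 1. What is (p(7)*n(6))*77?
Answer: -1848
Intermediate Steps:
n(E) = -4*E
p(U) = 1 (p(U) = 1³ = 1)
(p(7)*n(6))*77 = (1*(-4*6))*77 = (1*(-24))*77 = -24*77 = -1848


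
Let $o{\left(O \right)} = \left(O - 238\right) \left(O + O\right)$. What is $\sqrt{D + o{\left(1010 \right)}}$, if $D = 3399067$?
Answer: $\sqrt{4958507} \approx 2226.8$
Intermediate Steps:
$o{\left(O \right)} = 2 O \left(-238 + O\right)$ ($o{\left(O \right)} = \left(O - 238\right) 2 O = \left(-238 + O\right) 2 O = 2 O \left(-238 + O\right)$)
$\sqrt{D + o{\left(1010 \right)}} = \sqrt{3399067 + 2 \cdot 1010 \left(-238 + 1010\right)} = \sqrt{3399067 + 2 \cdot 1010 \cdot 772} = \sqrt{3399067 + 1559440} = \sqrt{4958507}$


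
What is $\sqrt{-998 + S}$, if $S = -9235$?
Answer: $3 i \sqrt{1137} \approx 101.16 i$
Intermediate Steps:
$\sqrt{-998 + S} = \sqrt{-998 - 9235} = \sqrt{-10233} = 3 i \sqrt{1137}$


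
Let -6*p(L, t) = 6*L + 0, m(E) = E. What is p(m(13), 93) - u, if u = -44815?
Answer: 44802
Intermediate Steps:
p(L, t) = -L (p(L, t) = -(6*L + 0)/6 = -L)
p(m(13), 93) - u = -1*13 - 1*(-44815) = -13 + 44815 = 44802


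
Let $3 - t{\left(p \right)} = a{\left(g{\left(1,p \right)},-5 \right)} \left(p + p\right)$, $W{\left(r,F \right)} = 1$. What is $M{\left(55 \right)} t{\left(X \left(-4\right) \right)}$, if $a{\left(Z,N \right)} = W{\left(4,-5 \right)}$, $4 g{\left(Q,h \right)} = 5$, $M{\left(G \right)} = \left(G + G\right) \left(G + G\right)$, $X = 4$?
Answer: $423500$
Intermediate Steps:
$M{\left(G \right)} = 4 G^{2}$ ($M{\left(G \right)} = 2 G 2 G = 4 G^{2}$)
$g{\left(Q,h \right)} = \frac{5}{4}$ ($g{\left(Q,h \right)} = \frac{1}{4} \cdot 5 = \frac{5}{4}$)
$a{\left(Z,N \right)} = 1$
$t{\left(p \right)} = 3 - 2 p$ ($t{\left(p \right)} = 3 - 1 \left(p + p\right) = 3 - 1 \cdot 2 p = 3 - 2 p$)
$M{\left(55 \right)} t{\left(X \left(-4\right) \right)} = 4 \cdot 55^{2} \left(3 - 2 \cdot 4 \left(-4\right)\right) = 4 \cdot 3025 \left(3 - -32\right) = 12100 \left(3 + 32\right) = 12100 \cdot 35 = 423500$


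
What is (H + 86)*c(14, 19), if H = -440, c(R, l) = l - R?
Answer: -1770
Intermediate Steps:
(H + 86)*c(14, 19) = (-440 + 86)*(19 - 1*14) = -354*(19 - 14) = -354*5 = -1770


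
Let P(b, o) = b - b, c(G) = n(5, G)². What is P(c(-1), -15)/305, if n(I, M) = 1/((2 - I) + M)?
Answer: 0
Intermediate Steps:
n(I, M) = 1/(2 + M - I)
c(G) = (-3 + G)⁻² (c(G) = (1/(2 + G - 1*5))² = (1/(2 + G - 5))² = (1/(-3 + G))² = (-3 + G)⁻²)
P(b, o) = 0
P(c(-1), -15)/305 = 0/305 = 0*(1/305) = 0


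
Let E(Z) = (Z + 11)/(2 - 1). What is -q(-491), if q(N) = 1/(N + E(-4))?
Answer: 1/484 ≈ 0.0020661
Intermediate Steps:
E(Z) = 11 + Z (E(Z) = (11 + Z)/1 = (11 + Z)*1 = 11 + Z)
q(N) = 1/(7 + N) (q(N) = 1/(N + (11 - 4)) = 1/(N + 7) = 1/(7 + N))
-q(-491) = -1/(7 - 491) = -1/(-484) = -1*(-1/484) = 1/484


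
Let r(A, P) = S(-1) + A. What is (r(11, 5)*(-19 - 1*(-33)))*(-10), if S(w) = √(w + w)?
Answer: -1540 - 140*I*√2 ≈ -1540.0 - 197.99*I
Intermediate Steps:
S(w) = √2*√w (S(w) = √(2*w) = √2*√w)
r(A, P) = A + I*√2 (r(A, P) = √2*√(-1) + A = √2*I + A = I*√2 + A = A + I*√2)
(r(11, 5)*(-19 - 1*(-33)))*(-10) = ((11 + I*√2)*(-19 - 1*(-33)))*(-10) = ((11 + I*√2)*(-19 + 33))*(-10) = ((11 + I*√2)*14)*(-10) = (154 + 14*I*√2)*(-10) = -1540 - 140*I*√2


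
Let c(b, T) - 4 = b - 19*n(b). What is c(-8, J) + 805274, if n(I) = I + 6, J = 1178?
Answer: 805308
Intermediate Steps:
n(I) = 6 + I
c(b, T) = -110 - 18*b (c(b, T) = 4 + (b - 19*(6 + b)) = 4 + (b + (-114 - 19*b)) = 4 + (-114 - 18*b) = -110 - 18*b)
c(-8, J) + 805274 = (-110 - 18*(-8)) + 805274 = (-110 + 144) + 805274 = 34 + 805274 = 805308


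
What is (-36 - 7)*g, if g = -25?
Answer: 1075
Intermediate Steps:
(-36 - 7)*g = (-36 - 7)*(-25) = -43*(-25) = 1075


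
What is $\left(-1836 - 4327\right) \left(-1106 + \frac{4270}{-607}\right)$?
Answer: $\frac{4163796756}{607} \approx 6.8596 \cdot 10^{6}$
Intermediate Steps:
$\left(-1836 - 4327\right) \left(-1106 + \frac{4270}{-607}\right) = - 6163 \left(-1106 + 4270 \left(- \frac{1}{607}\right)\right) = - 6163 \left(-1106 - \frac{4270}{607}\right) = \left(-6163\right) \left(- \frac{675612}{607}\right) = \frac{4163796756}{607}$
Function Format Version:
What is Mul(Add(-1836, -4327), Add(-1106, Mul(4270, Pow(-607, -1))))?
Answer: Rational(4163796756, 607) ≈ 6.8596e+6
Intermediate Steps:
Mul(Add(-1836, -4327), Add(-1106, Mul(4270, Pow(-607, -1)))) = Mul(-6163, Add(-1106, Mul(4270, Rational(-1, 607)))) = Mul(-6163, Add(-1106, Rational(-4270, 607))) = Mul(-6163, Rational(-675612, 607)) = Rational(4163796756, 607)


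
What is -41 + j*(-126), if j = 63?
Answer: -7979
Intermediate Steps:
-41 + j*(-126) = -41 + 63*(-126) = -41 - 7938 = -7979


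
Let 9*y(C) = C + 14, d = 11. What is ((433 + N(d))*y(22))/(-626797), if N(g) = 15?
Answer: -1792/626797 ≈ -0.0028590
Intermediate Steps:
y(C) = 14/9 + C/9 (y(C) = (C + 14)/9 = (14 + C)/9 = 14/9 + C/9)
((433 + N(d))*y(22))/(-626797) = ((433 + 15)*(14/9 + (⅑)*22))/(-626797) = (448*(14/9 + 22/9))*(-1/626797) = (448*4)*(-1/626797) = 1792*(-1/626797) = -1792/626797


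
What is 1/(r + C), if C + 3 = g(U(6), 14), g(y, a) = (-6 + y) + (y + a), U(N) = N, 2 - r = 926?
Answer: -1/907 ≈ -0.0011025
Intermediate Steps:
r = -924 (r = 2 - 1*926 = 2 - 926 = -924)
g(y, a) = -6 + a + 2*y (g(y, a) = (-6 + y) + (a + y) = -6 + a + 2*y)
C = 17 (C = -3 + (-6 + 14 + 2*6) = -3 + (-6 + 14 + 12) = -3 + 20 = 17)
1/(r + C) = 1/(-924 + 17) = 1/(-907) = -1/907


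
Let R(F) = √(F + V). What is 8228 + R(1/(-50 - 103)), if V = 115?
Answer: 8228 + √299098/51 ≈ 8238.7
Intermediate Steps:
R(F) = √(115 + F) (R(F) = √(F + 115) = √(115 + F))
8228 + R(1/(-50 - 103)) = 8228 + √(115 + 1/(-50 - 103)) = 8228 + √(115 + 1/(-153)) = 8228 + √(115 - 1/153) = 8228 + √(17594/153) = 8228 + √299098/51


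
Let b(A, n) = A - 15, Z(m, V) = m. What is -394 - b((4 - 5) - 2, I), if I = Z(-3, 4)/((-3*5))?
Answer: -376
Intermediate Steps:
I = 1/5 (I = -3/((-3*5)) = -3/(-15) = -3*(-1/15) = 1/5 ≈ 0.20000)
b(A, n) = -15 + A
-394 - b((4 - 5) - 2, I) = -394 - (-15 + ((4 - 5) - 2)) = -394 - (-15 + (-1 - 2)) = -394 - (-15 - 3) = -394 - 1*(-18) = -394 + 18 = -376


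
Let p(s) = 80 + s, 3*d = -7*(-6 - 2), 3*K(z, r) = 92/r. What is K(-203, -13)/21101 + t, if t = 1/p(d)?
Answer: 2441585/243589944 ≈ 0.010023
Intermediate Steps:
K(z, r) = 92/(3*r) (K(z, r) = (92/r)/3 = 92/(3*r))
d = 56/3 (d = (-7*(-6 - 2))/3 = (-7*(-8))/3 = (⅓)*56 = 56/3 ≈ 18.667)
t = 3/296 (t = 1/(80 + 56/3) = 1/(296/3) = 3/296 ≈ 0.010135)
K(-203, -13)/21101 + t = ((92/3)/(-13))/21101 + 3/296 = ((92/3)*(-1/13))*(1/21101) + 3/296 = -92/39*1/21101 + 3/296 = -92/822939 + 3/296 = 2441585/243589944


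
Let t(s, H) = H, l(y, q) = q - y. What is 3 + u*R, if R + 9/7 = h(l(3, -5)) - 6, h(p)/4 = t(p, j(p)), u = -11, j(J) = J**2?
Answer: -19130/7 ≈ -2732.9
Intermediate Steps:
h(p) = 4*p**2
R = 1741/7 (R = -9/7 + (4*(-5 - 1*3)**2 - 6) = -9/7 + (4*(-5 - 3)**2 - 6) = -9/7 + (4*(-8)**2 - 6) = -9/7 + (4*64 - 6) = -9/7 + (256 - 6) = -9/7 + 250 = 1741/7 ≈ 248.71)
3 + u*R = 3 - 11*1741/7 = 3 - 19151/7 = -19130/7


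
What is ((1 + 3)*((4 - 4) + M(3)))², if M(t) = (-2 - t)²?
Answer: 10000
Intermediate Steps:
((1 + 3)*((4 - 4) + M(3)))² = ((1 + 3)*((4 - 4) + (2 + 3)²))² = (4*(0 + 5²))² = (4*(0 + 25))² = (4*25)² = 100² = 10000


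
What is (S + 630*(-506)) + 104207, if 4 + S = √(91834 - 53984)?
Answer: -214577 + 5*√1514 ≈ -2.1438e+5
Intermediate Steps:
S = -4 + 5*√1514 (S = -4 + √(91834 - 53984) = -4 + √37850 = -4 + 5*√1514 ≈ 190.55)
(S + 630*(-506)) + 104207 = ((-4 + 5*√1514) + 630*(-506)) + 104207 = ((-4 + 5*√1514) - 318780) + 104207 = (-318784 + 5*√1514) + 104207 = -214577 + 5*√1514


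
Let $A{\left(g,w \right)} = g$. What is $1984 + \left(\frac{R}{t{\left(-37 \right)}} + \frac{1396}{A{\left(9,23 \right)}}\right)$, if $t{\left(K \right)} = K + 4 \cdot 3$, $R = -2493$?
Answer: $\frac{503737}{225} \approx 2238.8$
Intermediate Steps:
$t{\left(K \right)} = 12 + K$ ($t{\left(K \right)} = K + 12 = 12 + K$)
$1984 + \left(\frac{R}{t{\left(-37 \right)}} + \frac{1396}{A{\left(9,23 \right)}}\right) = 1984 + \left(- \frac{2493}{12 - 37} + \frac{1396}{9}\right) = 1984 + \left(- \frac{2493}{-25} + 1396 \cdot \frac{1}{9}\right) = 1984 + \left(\left(-2493\right) \left(- \frac{1}{25}\right) + \frac{1396}{9}\right) = 1984 + \left(\frac{2493}{25} + \frac{1396}{9}\right) = 1984 + \frac{57337}{225} = \frac{503737}{225}$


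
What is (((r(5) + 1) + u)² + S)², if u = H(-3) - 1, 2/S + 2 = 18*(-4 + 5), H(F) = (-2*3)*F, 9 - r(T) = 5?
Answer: 15000129/64 ≈ 2.3438e+5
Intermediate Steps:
r(T) = 4 (r(T) = 9 - 1*5 = 9 - 5 = 4)
H(F) = -6*F
S = ⅛ (S = 2/(-2 + 18*(-4 + 5)) = 2/(-2 + 18*1) = 2/(-2 + 18) = 2/16 = 2*(1/16) = ⅛ ≈ 0.12500)
u = 17 (u = -6*(-3) - 1 = 18 - 1 = 17)
(((r(5) + 1) + u)² + S)² = (((4 + 1) + 17)² + ⅛)² = ((5 + 17)² + ⅛)² = (22² + ⅛)² = (484 + ⅛)² = (3873/8)² = 15000129/64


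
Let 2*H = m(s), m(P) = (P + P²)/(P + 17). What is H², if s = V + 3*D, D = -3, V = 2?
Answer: 441/100 ≈ 4.4100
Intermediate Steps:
s = -7 (s = 2 + 3*(-3) = 2 - 9 = -7)
m(P) = (P + P²)/(17 + P)
H = 21/10 (H = (-7*(1 - 7)/(17 - 7))/2 = (-7*(-6)/10)/2 = (-7*⅒*(-6))/2 = (½)*(21/5) = 21/10 ≈ 2.1000)
H² = (21/10)² = 441/100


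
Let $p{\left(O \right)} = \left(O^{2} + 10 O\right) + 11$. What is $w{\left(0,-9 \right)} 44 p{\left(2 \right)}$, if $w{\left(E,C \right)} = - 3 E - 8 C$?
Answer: $110880$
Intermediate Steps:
$p{\left(O \right)} = 11 + O^{2} + 10 O$
$w{\left(E,C \right)} = - 8 C - 3 E$
$w{\left(0,-9 \right)} 44 p{\left(2 \right)} = \left(\left(-8\right) \left(-9\right) - 0\right) 44 \left(11 + 2^{2} + 10 \cdot 2\right) = \left(72 + 0\right) 44 \left(11 + 4 + 20\right) = 72 \cdot 44 \cdot 35 = 3168 \cdot 35 = 110880$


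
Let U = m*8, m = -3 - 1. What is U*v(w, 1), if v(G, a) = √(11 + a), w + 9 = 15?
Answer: -64*√3 ≈ -110.85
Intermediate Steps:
w = 6 (w = -9 + 15 = 6)
m = -4
U = -32 (U = -4*8 = -32)
U*v(w, 1) = -32*√(11 + 1) = -64*√3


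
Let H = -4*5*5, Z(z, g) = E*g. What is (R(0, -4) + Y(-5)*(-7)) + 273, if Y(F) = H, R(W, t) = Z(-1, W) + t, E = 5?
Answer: 969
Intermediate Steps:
Z(z, g) = 5*g
R(W, t) = t + 5*W (R(W, t) = 5*W + t = t + 5*W)
H = -100 (H = -20*5 = -100)
Y(F) = -100
(R(0, -4) + Y(-5)*(-7)) + 273 = ((-4 + 5*0) - 100*(-7)) + 273 = ((-4 + 0) + 700) + 273 = (-4 + 700) + 273 = 696 + 273 = 969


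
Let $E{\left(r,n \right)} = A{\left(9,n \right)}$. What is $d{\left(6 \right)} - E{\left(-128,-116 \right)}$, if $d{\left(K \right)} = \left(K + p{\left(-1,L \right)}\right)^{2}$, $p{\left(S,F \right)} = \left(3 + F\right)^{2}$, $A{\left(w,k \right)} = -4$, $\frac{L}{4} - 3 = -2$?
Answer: $3029$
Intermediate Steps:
$L = 4$ ($L = 12 + 4 \left(-2\right) = 12 - 8 = 4$)
$E{\left(r,n \right)} = -4$
$d{\left(K \right)} = \left(49 + K\right)^{2}$ ($d{\left(K \right)} = \left(K + \left(3 + 4\right)^{2}\right)^{2} = \left(K + 7^{2}\right)^{2} = \left(K + 49\right)^{2} = \left(49 + K\right)^{2}$)
$d{\left(6 \right)} - E{\left(-128,-116 \right)} = \left(49 + 6\right)^{2} - -4 = 55^{2} + 4 = 3025 + 4 = 3029$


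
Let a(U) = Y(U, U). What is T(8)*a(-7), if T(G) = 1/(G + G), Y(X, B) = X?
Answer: -7/16 ≈ -0.43750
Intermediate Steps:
T(G) = 1/(2*G)
a(U) = U
T(8)*a(-7) = ((1/2)/8)*(-7) = ((1/2)*(1/8))*(-7) = (1/16)*(-7) = -7/16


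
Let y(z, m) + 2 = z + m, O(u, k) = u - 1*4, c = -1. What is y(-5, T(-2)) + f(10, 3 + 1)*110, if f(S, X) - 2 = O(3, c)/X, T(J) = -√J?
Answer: 371/2 - I*√2 ≈ 185.5 - 1.4142*I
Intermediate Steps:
O(u, k) = -4 + u (O(u, k) = u - 4 = -4 + u)
f(S, X) = 2 - 1/X (f(S, X) = 2 + (-4 + 3)/X = 2 - 1/X)
y(z, m) = -2 + m + z (y(z, m) = -2 + (z + m) = -2 + (m + z) = -2 + m + z)
y(-5, T(-2)) + f(10, 3 + 1)*110 = (-2 - √(-2) - 5) + (2 - 1/(3 + 1))*110 = (-2 - I*√2 - 5) + (2 - 1/4)*110 = (-2 - I*√2 - 5) + (2 - 1*¼)*110 = (-7 - I*√2) + (2 - ¼)*110 = (-7 - I*√2) + (7/4)*110 = (-7 - I*√2) + 385/2 = 371/2 - I*√2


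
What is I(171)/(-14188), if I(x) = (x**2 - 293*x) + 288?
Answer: 10287/7094 ≈ 1.4501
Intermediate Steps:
I(x) = 288 + x**2 - 293*x
I(171)/(-14188) = (288 + 171**2 - 293*171)/(-14188) = (288 + 29241 - 50103)*(-1/14188) = -20574*(-1/14188) = 10287/7094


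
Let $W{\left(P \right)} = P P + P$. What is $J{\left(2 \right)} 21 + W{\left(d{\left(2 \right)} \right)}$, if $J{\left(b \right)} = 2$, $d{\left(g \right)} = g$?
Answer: $48$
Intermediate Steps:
$W{\left(P \right)} = P + P^{2}$ ($W{\left(P \right)} = P^{2} + P = P + P^{2}$)
$J{\left(2 \right)} 21 + W{\left(d{\left(2 \right)} \right)} = 2 \cdot 21 + 2 \left(1 + 2\right) = 42 + 2 \cdot 3 = 42 + 6 = 48$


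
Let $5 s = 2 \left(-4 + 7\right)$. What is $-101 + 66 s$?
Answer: $- \frac{109}{5} \approx -21.8$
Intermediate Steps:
$s = \frac{6}{5}$ ($s = \frac{2 \left(-4 + 7\right)}{5} = \frac{2 \cdot 3}{5} = \frac{1}{5} \cdot 6 = \frac{6}{5} \approx 1.2$)
$-101 + 66 s = -101 + 66 \cdot \frac{6}{5} = -101 + \frac{396}{5} = - \frac{109}{5}$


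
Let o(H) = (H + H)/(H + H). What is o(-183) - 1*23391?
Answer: -23390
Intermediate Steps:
o(H) = 1 (o(H) = (2*H)/((2*H)) = (2*H)*(1/(2*H)) = 1)
o(-183) - 1*23391 = 1 - 1*23391 = 1 - 23391 = -23390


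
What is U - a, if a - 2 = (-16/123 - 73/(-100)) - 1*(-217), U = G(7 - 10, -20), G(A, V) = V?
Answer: -2947079/12300 ≈ -239.60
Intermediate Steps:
U = -20
a = 2701079/12300 (a = 2 + ((-16/123 - 73/(-100)) - 1*(-217)) = 2 + ((-16*1/123 - 73*(-1/100)) + 217) = 2 + ((-16/123 + 73/100) + 217) = 2 + (7379/12300 + 217) = 2 + 2676479/12300 = 2701079/12300 ≈ 219.60)
U - a = -20 - 1*2701079/12300 = -20 - 2701079/12300 = -2947079/12300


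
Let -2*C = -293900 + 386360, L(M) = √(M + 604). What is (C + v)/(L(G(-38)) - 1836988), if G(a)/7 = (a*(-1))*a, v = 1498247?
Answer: -666834451199/843631230412 - 4356051*I*√66/843631230412 ≈ -0.79043 - 4.1948e-5*I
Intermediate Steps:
G(a) = -7*a² (G(a) = 7*((a*(-1))*a) = 7*((-a)*a) = 7*(-a²) = -7*a²)
L(M) = √(604 + M)
C = -46230 (C = -(-293900 + 386360)/2 = -½*92460 = -46230)
(C + v)/(L(G(-38)) - 1836988) = (-46230 + 1498247)/(√(604 - 7*(-38)²) - 1836988) = 1452017/(√(604 - 7*1444) - 1836988) = 1452017/(√(604 - 10108) - 1836988) = 1452017/(√(-9504) - 1836988) = 1452017/(12*I*√66 - 1836988) = 1452017/(-1836988 + 12*I*√66)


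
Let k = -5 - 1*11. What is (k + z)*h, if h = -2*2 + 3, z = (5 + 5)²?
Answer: -84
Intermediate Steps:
k = -16 (k = -5 - 11 = -16)
z = 100 (z = 10² = 100)
h = -1 (h = -4 + 3 = -1)
(k + z)*h = (-16 + 100)*(-1) = 84*(-1) = -84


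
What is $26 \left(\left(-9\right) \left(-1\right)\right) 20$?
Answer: $4680$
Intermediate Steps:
$26 \left(\left(-9\right) \left(-1\right)\right) 20 = 26 \cdot 9 \cdot 20 = 234 \cdot 20 = 4680$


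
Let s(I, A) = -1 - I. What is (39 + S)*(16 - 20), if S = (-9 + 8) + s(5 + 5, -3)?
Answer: -108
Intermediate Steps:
S = -12 (S = (-9 + 8) + (-1 - (5 + 5)) = -1 + (-1 - 1*10) = -1 + (-1 - 10) = -1 - 11 = -12)
(39 + S)*(16 - 20) = (39 - 12)*(16 - 20) = 27*(-4) = -108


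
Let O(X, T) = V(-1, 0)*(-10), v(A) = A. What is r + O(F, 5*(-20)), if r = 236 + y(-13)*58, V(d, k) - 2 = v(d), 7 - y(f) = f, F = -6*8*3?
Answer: 1386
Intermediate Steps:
F = -144 (F = -48*3 = -144)
y(f) = 7 - f
V(d, k) = 2 + d
r = 1396 (r = 236 + (7 - 1*(-13))*58 = 236 + (7 + 13)*58 = 236 + 20*58 = 236 + 1160 = 1396)
O(X, T) = -10 (O(X, T) = (2 - 1)*(-10) = 1*(-10) = -10)
r + O(F, 5*(-20)) = 1396 - 10 = 1386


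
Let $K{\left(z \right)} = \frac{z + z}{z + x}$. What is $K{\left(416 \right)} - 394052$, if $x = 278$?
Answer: $- \frac{136735628}{347} \approx -3.9405 \cdot 10^{5}$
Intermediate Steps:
$K{\left(z \right)} = \frac{2 z}{278 + z}$ ($K{\left(z \right)} = \frac{z + z}{z + 278} = \frac{2 z}{278 + z}$)
$K{\left(416 \right)} - 394052 = 2 \cdot 416 \frac{1}{278 + 416} - 394052 = 2 \cdot 416 \cdot \frac{1}{694} - 394052 = \frac{416}{347} - 394052 = - \frac{136735628}{347}$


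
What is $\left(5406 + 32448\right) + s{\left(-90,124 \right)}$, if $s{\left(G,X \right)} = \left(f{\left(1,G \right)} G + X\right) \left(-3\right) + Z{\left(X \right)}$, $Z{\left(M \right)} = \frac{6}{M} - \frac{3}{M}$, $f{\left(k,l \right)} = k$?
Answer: $\frac{4681251}{124} \approx 37752.0$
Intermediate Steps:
$Z{\left(M \right)} = \frac{3}{M}$
$s{\left(G,X \right)} = - 3 G - 3 X + \frac{3}{X}$ ($s{\left(G,X \right)} = \left(1 G + X\right) \left(-3\right) + \frac{3}{X} = \left(G + X\right) \left(-3\right) + \frac{3}{X} = \left(- 3 G - 3 X\right) + \frac{3}{X} = - 3 G - 3 X + \frac{3}{X}$)
$\left(5406 + 32448\right) + s{\left(-90,124 \right)} = \left(5406 + 32448\right) + \frac{3 \left(1 - 124 \left(-90 + 124\right)\right)}{124} = 37854 + 3 \cdot \frac{1}{124} \left(1 - 124 \cdot 34\right) = 37854 + 3 \cdot \frac{1}{124} \left(1 - 4216\right) = 37854 + 3 \cdot \frac{1}{124} \left(-4215\right) = 37854 - \frac{12645}{124} = \frac{4681251}{124}$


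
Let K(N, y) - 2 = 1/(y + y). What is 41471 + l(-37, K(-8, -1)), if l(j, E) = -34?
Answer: 41437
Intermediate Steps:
K(N, y) = 2 + 1/(2*y) (K(N, y) = 2 + 1/(y + y) = 2 + 1/(2*y))
41471 + l(-37, K(-8, -1)) = 41471 - 34 = 41437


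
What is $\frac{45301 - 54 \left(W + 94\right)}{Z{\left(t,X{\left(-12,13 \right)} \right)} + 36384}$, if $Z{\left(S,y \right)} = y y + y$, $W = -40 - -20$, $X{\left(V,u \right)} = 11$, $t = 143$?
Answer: $\frac{41305}{36516} \approx 1.1311$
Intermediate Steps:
$W = -20$ ($W = -40 + 20 = -20$)
$Z{\left(S,y \right)} = y + y^{2}$ ($Z{\left(S,y \right)} = y^{2} + y = y + y^{2}$)
$\frac{45301 - 54 \left(W + 94\right)}{Z{\left(t,X{\left(-12,13 \right)} \right)} + 36384} = \frac{45301 - 54 \left(-20 + 94\right)}{11 \left(1 + 11\right) + 36384} = \frac{45301 - 3996}{11 \cdot 12 + 36384} = \frac{45301 - 3996}{132 + 36384} = \frac{41305}{36516}$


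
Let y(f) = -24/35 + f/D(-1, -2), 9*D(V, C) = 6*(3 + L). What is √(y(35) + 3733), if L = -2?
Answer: √18545590/70 ≈ 61.521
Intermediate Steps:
D(V, C) = ⅔ (D(V, C) = (6*(3 - 2))/9 = (6*1)/9 = (⅑)*6 = ⅔)
y(f) = -24/35 + 3*f/2 (y(f) = -24/35 + f/(⅔) = -24*1/35 + f*(3/2) = -24/35 + 3*f/2)
√(y(35) + 3733) = √((-24/35 + (3/2)*35) + 3733) = √((-24/35 + 105/2) + 3733) = √(3627/70 + 3733) = √(264937/70) = √18545590/70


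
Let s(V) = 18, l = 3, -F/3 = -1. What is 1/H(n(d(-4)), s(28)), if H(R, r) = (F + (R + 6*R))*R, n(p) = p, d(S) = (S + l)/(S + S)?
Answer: 64/31 ≈ 2.0645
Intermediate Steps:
F = 3 (F = -3*(-1) = 3)
d(S) = (3 + S)/(2*S) (d(S) = (S + 3)/(S + S) = (3 + S)/((2*S)) = (3 + S)*(1/(2*S)) = (3 + S)/(2*S))
H(R, r) = R*(3 + 7*R) (H(R, r) = (3 + (R + 6*R))*R = (3 + 7*R)*R = R*(3 + 7*R))
1/H(n(d(-4)), s(28)) = 1/(((½)*(3 - 4)/(-4))*(3 + 7*((½)*(3 - 4)/(-4)))) = 1/(((½)*(-¼)*(-1))*(3 + 7*((½)*(-¼)*(-1)))) = 1/((3 + 7*(⅛))/8) = 1/((3 + 7/8)/8) = 1/((⅛)*(31/8)) = 1/(31/64) = 64/31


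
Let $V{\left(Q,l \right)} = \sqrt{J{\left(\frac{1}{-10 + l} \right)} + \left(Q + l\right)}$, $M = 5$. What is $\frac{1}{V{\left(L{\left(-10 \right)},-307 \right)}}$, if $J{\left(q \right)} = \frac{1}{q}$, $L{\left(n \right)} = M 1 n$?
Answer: $- \frac{i \sqrt{674}}{674} \approx - 0.038519 i$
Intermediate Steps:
$L{\left(n \right)} = 5 n$ ($L{\left(n \right)} = 5 \cdot 1 n = 5 n$)
$V{\left(Q,l \right)} = \sqrt{-10 + Q + 2 l}$ ($V{\left(Q,l \right)} = \sqrt{\frac{1}{\frac{1}{-10 + l}} + \left(Q + l\right)} = \sqrt{\left(-10 + l\right) + \left(Q + l\right)} = \sqrt{-10 + Q + 2 l}$)
$\frac{1}{V{\left(L{\left(-10 \right)},-307 \right)}} = \frac{1}{\sqrt{-10 + 5 \left(-10\right) + 2 \left(-307\right)}} = \frac{1}{\sqrt{-10 - 50 - 614}} = \frac{1}{\sqrt{-674}} = \frac{1}{i \sqrt{674}} = - \frac{i \sqrt{674}}{674}$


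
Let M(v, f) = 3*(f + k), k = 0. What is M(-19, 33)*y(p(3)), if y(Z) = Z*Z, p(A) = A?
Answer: 891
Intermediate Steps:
y(Z) = Z²
M(v, f) = 3*f (M(v, f) = 3*(f + 0) = 3*f)
M(-19, 33)*y(p(3)) = (3*33)*3² = 99*9 = 891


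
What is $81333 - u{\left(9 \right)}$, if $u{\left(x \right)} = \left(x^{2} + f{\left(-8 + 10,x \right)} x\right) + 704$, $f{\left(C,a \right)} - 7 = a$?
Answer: $80404$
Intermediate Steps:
$f{\left(C,a \right)} = 7 + a$
$u{\left(x \right)} = 704 + x^{2} + x \left(7 + x\right)$ ($u{\left(x \right)} = \left(x^{2} + \left(7 + x\right) x\right) + 704 = \left(x^{2} + x \left(7 + x\right)\right) + 704 = 704 + x^{2} + x \left(7 + x\right)$)
$81333 - u{\left(9 \right)} = 81333 - \left(704 + 9^{2} + 9 \left(7 + 9\right)\right) = 81333 - \left(704 + 81 + 9 \cdot 16\right) = 81333 - \left(704 + 81 + 144\right) = 81333 - 929 = 80404$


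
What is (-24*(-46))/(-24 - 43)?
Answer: -1104/67 ≈ -16.478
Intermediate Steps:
(-24*(-46))/(-24 - 43) = 1104/(-67) = 1104*(-1/67) = -1104/67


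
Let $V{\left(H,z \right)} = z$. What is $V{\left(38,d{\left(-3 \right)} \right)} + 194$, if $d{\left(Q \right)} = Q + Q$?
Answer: $188$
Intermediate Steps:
$d{\left(Q \right)} = 2 Q$
$V{\left(38,d{\left(-3 \right)} \right)} + 194 = 2 \left(-3\right) + 194 = -6 + 194 = 188$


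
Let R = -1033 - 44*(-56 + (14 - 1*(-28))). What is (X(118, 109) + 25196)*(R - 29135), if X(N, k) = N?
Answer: -748079328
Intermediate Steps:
R = -417 (R = -1033 - 44*(-56 + (14 + 28)) = -1033 - 44*(-56 + 42) = -1033 - 44*(-14) = -1033 + 616 = -417)
(X(118, 109) + 25196)*(R - 29135) = (118 + 25196)*(-417 - 29135) = 25314*(-29552) = -748079328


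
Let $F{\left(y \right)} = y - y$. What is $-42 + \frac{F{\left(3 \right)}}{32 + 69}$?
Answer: $-42$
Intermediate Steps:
$F{\left(y \right)} = 0$
$-42 + \frac{F{\left(3 \right)}}{32 + 69} = -42 + \frac{0}{32 + 69} = -42 + \frac{0}{101} = -42 + 0 \cdot \frac{1}{101} = -42 + 0 = -42$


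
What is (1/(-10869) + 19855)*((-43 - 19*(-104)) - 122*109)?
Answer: -2452612391810/10869 ≈ -2.2565e+8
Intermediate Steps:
(1/(-10869) + 19855)*((-43 - 19*(-104)) - 122*109) = (-1/10869 + 19855)*((-43 + 1976) - 13298) = 215803994*(1933 - 13298)/10869 = (215803994/10869)*(-11365) = -2452612391810/10869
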